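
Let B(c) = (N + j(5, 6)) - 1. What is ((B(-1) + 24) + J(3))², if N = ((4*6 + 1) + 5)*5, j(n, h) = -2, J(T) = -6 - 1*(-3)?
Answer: 28224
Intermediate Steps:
J(T) = -3 (J(T) = -6 + 3 = -3)
N = 150 (N = ((24 + 1) + 5)*5 = (25 + 5)*5 = 30*5 = 150)
B(c) = 147 (B(c) = (150 - 2) - 1 = 148 - 1 = 147)
((B(-1) + 24) + J(3))² = ((147 + 24) - 3)² = (171 - 3)² = 168² = 28224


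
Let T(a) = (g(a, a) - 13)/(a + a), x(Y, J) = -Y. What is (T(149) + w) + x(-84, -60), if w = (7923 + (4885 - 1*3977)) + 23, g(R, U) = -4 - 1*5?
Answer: 1331751/149 ≈ 8937.9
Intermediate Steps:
g(R, U) = -9 (g(R, U) = -4 - 5 = -9)
T(a) = -11/a (T(a) = (-9 - 13)/(a + a) = -22*1/(2*a) = -11/a)
w = 8854 (w = (7923 + (4885 - 3977)) + 23 = (7923 + 908) + 23 = 8831 + 23 = 8854)
(T(149) + w) + x(-84, -60) = (-11/149 + 8854) - 1*(-84) = (-11*1/149 + 8854) + 84 = (-11/149 + 8854) + 84 = 1319235/149 + 84 = 1331751/149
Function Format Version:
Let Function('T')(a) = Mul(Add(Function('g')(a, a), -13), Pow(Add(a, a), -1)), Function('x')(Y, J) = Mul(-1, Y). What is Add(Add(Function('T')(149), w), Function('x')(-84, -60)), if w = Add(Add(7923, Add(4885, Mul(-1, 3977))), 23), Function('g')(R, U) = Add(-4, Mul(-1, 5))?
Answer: Rational(1331751, 149) ≈ 8937.9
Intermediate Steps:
Function('g')(R, U) = -9 (Function('g')(R, U) = Add(-4, -5) = -9)
Function('T')(a) = Mul(-11, Pow(a, -1)) (Function('T')(a) = Mul(Add(-9, -13), Pow(Add(a, a), -1)) = Mul(-22, Pow(Mul(2, a), -1)) = Mul(-22, Mul(Rational(1, 2), Pow(a, -1))) = Mul(-11, Pow(a, -1)))
w = 8854 (w = Add(Add(7923, Add(4885, -3977)), 23) = Add(Add(7923, 908), 23) = Add(8831, 23) = 8854)
Add(Add(Function('T')(149), w), Function('x')(-84, -60)) = Add(Add(Mul(-11, Pow(149, -1)), 8854), Mul(-1, -84)) = Add(Add(Mul(-11, Rational(1, 149)), 8854), 84) = Add(Add(Rational(-11, 149), 8854), 84) = Add(Rational(1319235, 149), 84) = Rational(1331751, 149)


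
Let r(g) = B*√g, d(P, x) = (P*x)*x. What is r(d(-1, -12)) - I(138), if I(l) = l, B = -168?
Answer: -138 - 2016*I ≈ -138.0 - 2016.0*I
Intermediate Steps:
d(P, x) = P*x²
r(g) = -168*√g
r(d(-1, -12)) - I(138) = -168*12*I - 1*138 = -168*12*I - 138 = -2016*I - 138 = -138 - 2016*I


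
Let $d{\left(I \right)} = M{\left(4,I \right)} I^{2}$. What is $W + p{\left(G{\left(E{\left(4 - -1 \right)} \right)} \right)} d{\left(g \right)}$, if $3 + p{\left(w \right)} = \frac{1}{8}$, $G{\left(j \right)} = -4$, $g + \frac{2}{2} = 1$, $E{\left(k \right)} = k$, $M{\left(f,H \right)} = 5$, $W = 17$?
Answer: $17$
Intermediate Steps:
$g = 0$ ($g = -1 + 1 = 0$)
$p{\left(w \right)} = - \frac{23}{8}$ ($p{\left(w \right)} = -3 + \frac{1}{8} = - \frac{23}{8}$)
$d{\left(I \right)} = 5 I^{2}$
$W + p{\left(G{\left(E{\left(4 - -1 \right)} \right)} \right)} d{\left(g \right)} = 17 - \frac{23 \cdot 5 \cdot 0^{2}}{8} = 17 - \frac{23 \cdot 5 \cdot 0}{8} = 17 - 0 = 17 + 0 = 17$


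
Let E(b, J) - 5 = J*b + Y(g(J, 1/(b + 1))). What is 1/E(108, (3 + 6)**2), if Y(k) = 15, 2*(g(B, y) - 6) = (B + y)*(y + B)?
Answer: 1/8768 ≈ 0.00011405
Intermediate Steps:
g(B, y) = 6 + (B + y)**2/2 (g(B, y) = 6 + ((B + y)*(y + B))/2 = 6 + ((B + y)*(B + y))/2 = 6 + (B + y)**2/2)
E(b, J) = 20 + J*b (E(b, J) = 5 + (J*b + 15) = 5 + (15 + J*b) = 20 + J*b)
1/E(108, (3 + 6)**2) = 1/(20 + (3 + 6)**2*108) = 1/(20 + 9**2*108) = 1/(20 + 81*108) = 1/(20 + 8748) = 1/8768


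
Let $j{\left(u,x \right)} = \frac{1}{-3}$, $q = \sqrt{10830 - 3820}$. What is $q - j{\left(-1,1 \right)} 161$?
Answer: $\frac{161}{3} + \sqrt{7010} \approx 137.39$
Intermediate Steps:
$q = \sqrt{7010} \approx 83.726$
$j{\left(u,x \right)} = - \frac{1}{3}$
$q - j{\left(-1,1 \right)} 161 = \sqrt{7010} - \left(- \frac{1}{3}\right) 161 = \sqrt{7010} - - \frac{161}{3} = \sqrt{7010} + \frac{161}{3} = \frac{161}{3} + \sqrt{7010}$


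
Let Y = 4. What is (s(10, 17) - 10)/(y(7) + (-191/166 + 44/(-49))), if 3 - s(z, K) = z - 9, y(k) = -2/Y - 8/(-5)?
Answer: 162680/19289 ≈ 8.4338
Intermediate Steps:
y(k) = 11/10 (y(k) = -2/4 - 8/(-5) = -2*1/4 - 8*(-1/5) = -1/2 + 8/5 = 11/10)
s(z, K) = 12 - z (s(z, K) = 3 - (z - 9) = 3 - (-9 + z) = 3 + (9 - z) = 12 - z)
(s(10, 17) - 10)/(y(7) + (-191/166 + 44/(-49))) = ((12 - 1*10) - 10)/(11/10 + (-191/166 + 44/(-49))) = ((12 - 10) - 10)/(11/10 + (-191*1/166 + 44*(-1/49))) = (2 - 10)/(11/10 + (-191/166 - 44/49)) = -8/(11/10 - 16663/8134) = -8/(-19289/20335) = -8*(-20335/19289) = 162680/19289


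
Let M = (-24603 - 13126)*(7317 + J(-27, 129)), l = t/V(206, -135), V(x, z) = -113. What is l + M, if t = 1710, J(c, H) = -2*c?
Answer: -31425353577/113 ≈ -2.7810e+8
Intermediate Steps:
l = -1710/113 (l = 1710/(-113) = 1710*(-1/113) = -1710/113 ≈ -15.133)
M = -278100459 (M = (-24603 - 13126)*(7317 - 2*(-27)) = -37729*(7317 + 54) = -37729*7371 = -278100459)
l + M = -1710/113 - 278100459 = -31425353577/113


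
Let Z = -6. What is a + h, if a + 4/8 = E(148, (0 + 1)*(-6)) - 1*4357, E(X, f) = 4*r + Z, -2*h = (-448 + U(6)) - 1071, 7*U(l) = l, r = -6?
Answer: -25399/7 ≈ -3628.4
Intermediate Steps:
U(l) = l/7
h = 10627/14 (h = -((-448 + (⅐)*6) - 1071)/2 = -((-448 + 6/7) - 1071)/2 = -(-3130/7 - 1071)/2 = -½*(-10627/7) = 10627/14 ≈ 759.07)
E(X, f) = -30 (E(X, f) = 4*(-6) - 6 = -24 - 6 = -30)
a = -8775/2 (a = -½ + (-30 - 1*4357) = -½ + (-30 - 4357) = -½ - 4387 = -8775/2 ≈ -4387.5)
a + h = -8775/2 + 10627/14 = -25399/7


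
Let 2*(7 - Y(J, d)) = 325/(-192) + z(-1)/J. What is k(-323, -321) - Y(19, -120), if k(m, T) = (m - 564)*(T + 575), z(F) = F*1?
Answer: -1643831647/7296 ≈ -2.2531e+5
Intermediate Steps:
z(F) = F
k(m, T) = (-564 + m)*(575 + T)
Y(J, d) = 3013/384 + 1/(2*J) (Y(J, d) = 7 - (325/(-192) - 1/J)/2 = 7 - (325*(-1/192) - 1/J)/2 = 7 - (-325/192 - 1/J)/2 = 7 + (325/384 + 1/(2*J)) = 3013/384 + 1/(2*J))
k(-323, -321) - Y(19, -120) = (-324300 - 564*(-321) + 575*(-323) - 321*(-323)) - (192 + 3013*19)/(384*19) = (-324300 + 181044 - 185725 + 103683) - (192 + 57247)/(384*19) = -225298 - 57439/(384*19) = -225298 - 1*57439/7296 = -225298 - 57439/7296 = -1643831647/7296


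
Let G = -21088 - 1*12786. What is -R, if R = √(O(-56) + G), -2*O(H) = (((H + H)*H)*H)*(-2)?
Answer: -I*√385106 ≈ -620.57*I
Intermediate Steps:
G = -33874 (G = -21088 - 12786 = -33874)
O(H) = 2*H³ (O(H) = -((H + H)*H)*H*(-2)/2 = -((2*H)*H)*H*(-2)/2 = -(2*H²)*H*(-2)/2 = -2*H³*(-2)/2 = -(-2)*H³ = 2*H³)
R = I*√385106 (R = √(2*(-56)³ - 33874) = √(2*(-175616) - 33874) = √(-351232 - 33874) = √(-385106) = I*√385106 ≈ 620.57*I)
-R = -I*√385106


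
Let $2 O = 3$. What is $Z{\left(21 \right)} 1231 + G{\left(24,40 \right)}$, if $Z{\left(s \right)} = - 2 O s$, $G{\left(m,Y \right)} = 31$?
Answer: $-77522$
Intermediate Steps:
$O = \frac{3}{2}$ ($O = \frac{1}{2} \cdot 3 = \frac{3}{2} \approx 1.5$)
$Z{\left(s \right)} = - 3 s$ ($Z{\left(s \right)} = \left(-2\right) \frac{3}{2} s = - 3 s$)
$Z{\left(21 \right)} 1231 + G{\left(24,40 \right)} = \left(-3\right) 21 \cdot 1231 + 31 = \left(-63\right) 1231 + 31 = -77553 + 31 = -77522$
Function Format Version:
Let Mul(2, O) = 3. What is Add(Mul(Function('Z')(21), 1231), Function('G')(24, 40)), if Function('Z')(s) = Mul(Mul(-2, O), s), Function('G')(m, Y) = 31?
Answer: -77522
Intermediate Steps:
O = Rational(3, 2) (O = Mul(Rational(1, 2), 3) = Rational(3, 2) ≈ 1.5000)
Function('Z')(s) = Mul(-3, s) (Function('Z')(s) = Mul(Mul(-2, Rational(3, 2)), s) = Mul(-3, s))
Add(Mul(Function('Z')(21), 1231), Function('G')(24, 40)) = Add(Mul(Mul(-3, 21), 1231), 31) = Add(Mul(-63, 1231), 31) = Add(-77553, 31) = -77522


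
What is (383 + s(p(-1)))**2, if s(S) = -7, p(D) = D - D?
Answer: 141376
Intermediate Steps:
p(D) = 0
(383 + s(p(-1)))**2 = (383 - 7)**2 = 376**2 = 141376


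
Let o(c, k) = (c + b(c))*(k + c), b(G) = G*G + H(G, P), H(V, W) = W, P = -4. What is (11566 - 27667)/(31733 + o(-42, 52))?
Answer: -16101/48913 ≈ -0.32918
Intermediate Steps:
b(G) = -4 + G² (b(G) = G*G - 4 = G² - 4 = -4 + G²)
o(c, k) = (c + k)*(-4 + c + c²) (o(c, k) = (c + (-4 + c²))*(k + c) = (-4 + c + c²)*(c + k) = (c + k)*(-4 + c + c²))
(11566 - 27667)/(31733 + o(-42, 52)) = (11566 - 27667)/(31733 + ((-42)² - 42*52 - 42*(-4 + (-42)²) + 52*(-4 + (-42)²))) = -16101/(31733 + (1764 - 2184 - 42*(-4 + 1764) + 52*(-4 + 1764))) = -16101/(31733 + (1764 - 2184 - 42*1760 + 52*1760)) = -16101/(31733 + (1764 - 2184 - 73920 + 91520)) = -16101/(31733 + 17180) = -16101/48913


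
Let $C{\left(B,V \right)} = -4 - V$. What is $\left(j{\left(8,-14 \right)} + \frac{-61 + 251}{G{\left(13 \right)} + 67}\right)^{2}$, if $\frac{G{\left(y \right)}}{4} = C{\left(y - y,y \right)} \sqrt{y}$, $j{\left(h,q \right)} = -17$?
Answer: $\frac{920549182241}{3093918129} + \frac{24763014640 \sqrt{13}}{3093918129} \approx 326.39$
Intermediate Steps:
$G{\left(y \right)} = 4 \sqrt{y} \left(-4 - y\right)$ ($G{\left(y \right)} = 4 \left(-4 - y\right) \sqrt{y} = 4 \sqrt{y} \left(-4 - y\right)$)
$\left(j{\left(8,-14 \right)} + \frac{-61 + 251}{G{\left(13 \right)} + 67}\right)^{2} = \left(-17 + \frac{-61 + 251}{4 \sqrt{13} \left(-4 - 13\right) + 67}\right)^{2} = \left(-17 + \frac{190}{4 \sqrt{13} \left(-4 - 13\right) + 67}\right)^{2} = \left(-17 + \frac{190}{4 \sqrt{13} \left(-17\right) + 67}\right)^{2} = \left(-17 + \frac{190}{- 68 \sqrt{13} + 67}\right)^{2} = \left(-17 + \frac{190}{67 - 68 \sqrt{13}}\right)^{2}$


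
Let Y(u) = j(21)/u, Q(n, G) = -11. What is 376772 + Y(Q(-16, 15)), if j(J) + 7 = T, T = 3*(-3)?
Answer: 4144508/11 ≈ 3.7677e+5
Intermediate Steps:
T = -9
j(J) = -16 (j(J) = -7 - 9 = -16)
Y(u) = -16/u
376772 + Y(Q(-16, 15)) = 376772 - 16/(-11) = 376772 - 16*(-1/11) = 376772 + 16/11 = 4144508/11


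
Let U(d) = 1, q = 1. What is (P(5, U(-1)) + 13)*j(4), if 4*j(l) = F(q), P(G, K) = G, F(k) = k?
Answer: 9/2 ≈ 4.5000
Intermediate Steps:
j(l) = 1/4 (j(l) = (1/4)*1 = 1/4)
(P(5, U(-1)) + 13)*j(4) = (5 + 13)*(1/4) = 18*(1/4) = 9/2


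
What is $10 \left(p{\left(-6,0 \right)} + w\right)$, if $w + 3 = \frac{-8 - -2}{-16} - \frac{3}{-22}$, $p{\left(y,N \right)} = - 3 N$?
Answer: $- \frac{1095}{44} \approx -24.886$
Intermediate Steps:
$w = - \frac{219}{88}$ ($w = -3 - \left(- \frac{3}{22} - \frac{-8 - -2}{-16}\right) = -3 - \left(- \frac{3}{22} - \left(-8 + \left(-4 + 6\right)\right) \left(- \frac{1}{16}\right)\right) = -3 + \left(\left(-8 + 2\right) \left(- \frac{1}{16}\right) + \frac{3}{22}\right) = -3 + \left(\left(-6\right) \left(- \frac{1}{16}\right) + \frac{3}{22}\right) = -3 + \left(\frac{3}{8} + \frac{3}{22}\right) = -3 + \frac{45}{88} = - \frac{219}{88} \approx -2.4886$)
$10 \left(p{\left(-6,0 \right)} + w\right) = 10 \left(\left(-3\right) 0 - \frac{219}{88}\right) = 10 \left(0 - \frac{219}{88}\right) = 10 \left(- \frac{219}{88}\right) = - \frac{1095}{44}$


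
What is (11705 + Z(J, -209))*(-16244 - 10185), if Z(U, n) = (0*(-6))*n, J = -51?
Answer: -309351445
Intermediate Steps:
Z(U, n) = 0 (Z(U, n) = 0*n = 0)
(11705 + Z(J, -209))*(-16244 - 10185) = (11705 + 0)*(-16244 - 10185) = 11705*(-26429) = -309351445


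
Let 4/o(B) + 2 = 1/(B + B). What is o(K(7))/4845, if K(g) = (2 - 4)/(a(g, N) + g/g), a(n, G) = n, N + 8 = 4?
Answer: -1/4845 ≈ -0.00020640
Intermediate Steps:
N = -4 (N = -8 + 4 = -4)
K(g) = -2/(1 + g) (K(g) = (2 - 4)/(g + g/g) = -2/(g + 1) = -2/(1 + g))
o(B) = 4/(-2 + 1/(2*B)) (o(B) = 4/(-2 + 1/(B + B)) = 4/(-2 + 1/(2*B)))
o(K(7))/4845 = -8*(-2/(1 + 7))/(-1 + 4*(-2/(1 + 7)))/4845 = -8*(-2/8)/(-1 + 4*(-2/8))*(1/4845) = -8*(-2*1/8)/(-1 + 4*(-2*1/8))*(1/4845) = -8*(-1/4)/(-1 + 4*(-1/4))*(1/4845) = -8*(-1/4)/(-1 - 1)*(1/4845) = -8*(-1/4)/(-2)*(1/4845) = -8*(-1/4)*(-1/2)*(1/4845) = -1*1/4845 = -1/4845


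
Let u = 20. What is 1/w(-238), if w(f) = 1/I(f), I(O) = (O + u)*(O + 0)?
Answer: 51884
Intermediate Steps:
I(O) = O*(20 + O) (I(O) = (O + 20)*(O + 0) = (20 + O)*O = O*(20 + O))
w(f) = 1/(f*(20 + f))
1/w(-238) = 1/(1/((-238)*(20 - 238))) = 1/(-1/238/(-218)) = 1/(-1/238*(-1/218)) = 1/(1/51884) = 51884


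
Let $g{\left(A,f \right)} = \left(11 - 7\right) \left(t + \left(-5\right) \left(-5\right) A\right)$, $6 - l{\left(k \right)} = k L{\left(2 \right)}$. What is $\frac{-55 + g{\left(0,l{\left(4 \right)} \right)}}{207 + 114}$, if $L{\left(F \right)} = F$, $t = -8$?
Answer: $- \frac{29}{107} \approx -0.27103$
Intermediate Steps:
$l{\left(k \right)} = 6 - 2 k$ ($l{\left(k \right)} = 6 - k 2 = 6 - 2 k$)
$g{\left(A,f \right)} = -32 + 100 A$ ($g{\left(A,f \right)} = \left(11 - 7\right) \left(-8 + \left(-5\right) \left(-5\right) A\right) = 4 \left(-8 + 25 A\right) = -32 + 100 A$)
$\frac{-55 + g{\left(0,l{\left(4 \right)} \right)}}{207 + 114} = \frac{-55 + \left(-32 + 100 \cdot 0\right)}{207 + 114} = \frac{-55 + \left(-32 + 0\right)}{321} = \left(-55 - 32\right) \frac{1}{321} = \left(-87\right) \frac{1}{321} = - \frac{29}{107}$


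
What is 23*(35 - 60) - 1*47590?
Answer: -48165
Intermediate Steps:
23*(35 - 60) - 1*47590 = 23*(-25) - 47590 = -575 - 47590 = -48165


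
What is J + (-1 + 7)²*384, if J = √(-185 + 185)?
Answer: 13824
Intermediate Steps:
J = 0 (J = √0 = 0)
J + (-1 + 7)²*384 = 0 + (-1 + 7)²*384 = 0 + 6²*384 = 0 + 36*384 = 0 + 13824 = 13824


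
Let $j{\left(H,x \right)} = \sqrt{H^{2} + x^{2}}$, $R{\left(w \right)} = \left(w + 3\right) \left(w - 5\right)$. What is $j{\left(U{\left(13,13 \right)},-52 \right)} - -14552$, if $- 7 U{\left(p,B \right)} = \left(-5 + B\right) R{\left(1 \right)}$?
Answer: $14552 + \frac{4 \sqrt{9305}}{7} \approx 14607.0$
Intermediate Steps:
$R{\left(w \right)} = \left(-5 + w\right) \left(3 + w\right)$ ($R{\left(w \right)} = \left(3 + w\right) \left(-5 + w\right) = \left(-5 + w\right) \left(3 + w\right)$)
$U{\left(p,B \right)} = - \frac{80}{7} + \frac{16 B}{7}$ ($U{\left(p,B \right)} = - \frac{\left(-5 + B\right) \left(-15 + 1^{2} - 2\right)}{7} = - \frac{\left(-5 + B\right) \left(-15 + 1 - 2\right)}{7} = - \frac{\left(-5 + B\right) \left(-16\right)}{7} = - \frac{80 - 16 B}{7} = - \frac{80}{7} + \frac{16 B}{7}$)
$j{\left(U{\left(13,13 \right)},-52 \right)} - -14552 = \sqrt{\left(- \frac{80}{7} + \frac{16}{7} \cdot 13\right)^{2} + \left(-52\right)^{2}} - -14552 = \sqrt{\left(- \frac{80}{7} + \frac{208}{7}\right)^{2} + 2704} + 14552 = \sqrt{\left(\frac{128}{7}\right)^{2} + 2704} + 14552 = \sqrt{\frac{16384}{49} + 2704} + 14552 = \sqrt{\frac{148880}{49}} + 14552 = \frac{4 \sqrt{9305}}{7} + 14552 = 14552 + \frac{4 \sqrt{9305}}{7}$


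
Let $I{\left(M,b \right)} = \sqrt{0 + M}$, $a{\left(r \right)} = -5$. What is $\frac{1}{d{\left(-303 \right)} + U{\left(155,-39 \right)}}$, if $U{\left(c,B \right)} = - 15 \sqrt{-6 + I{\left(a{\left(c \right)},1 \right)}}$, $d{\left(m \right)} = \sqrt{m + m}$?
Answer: $\frac{1}{- 15 \sqrt{-6 + i \sqrt{5}} + i \sqrt{606}} \approx -0.03244 + 0.061358 i$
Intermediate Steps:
$d{\left(m \right)} = \sqrt{2} \sqrt{m}$ ($d{\left(m \right)} = \sqrt{2 m} = \sqrt{2} \sqrt{m}$)
$I{\left(M,b \right)} = \sqrt{M}$
$U{\left(c,B \right)} = - 15 \sqrt{-6 + i \sqrt{5}}$ ($U{\left(c,B \right)} = - 15 \sqrt{-6 + \sqrt{-5}} = - 15 \sqrt{-6 + i \sqrt{5}}$)
$\frac{1}{d{\left(-303 \right)} + U{\left(155,-39 \right)}} = \frac{1}{\sqrt{2} \sqrt{-303} - 15 \sqrt{-6 + i \sqrt{5}}} = \frac{1}{\sqrt{2} i \sqrt{303} - 15 \sqrt{-6 + i \sqrt{5}}} = \frac{1}{i \sqrt{606} - 15 \sqrt{-6 + i \sqrt{5}}} = \frac{1}{- 15 \sqrt{-6 + i \sqrt{5}} + i \sqrt{606}}$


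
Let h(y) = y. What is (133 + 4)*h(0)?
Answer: 0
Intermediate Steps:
(133 + 4)*h(0) = (133 + 4)*0 = 137*0 = 0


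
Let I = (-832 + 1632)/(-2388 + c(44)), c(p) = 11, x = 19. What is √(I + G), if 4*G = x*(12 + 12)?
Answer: √642213106/2377 ≈ 10.661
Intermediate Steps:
G = 114 (G = (19*(12 + 12))/4 = (19*24)/4 = (¼)*456 = 114)
I = -800/2377 (I = (-832 + 1632)/(-2388 + 11) = 800/(-2377) = 800*(-1/2377) = -800/2377 ≈ -0.33656)
√(I + G) = √(-800/2377 + 114) = √(270178/2377) = √642213106/2377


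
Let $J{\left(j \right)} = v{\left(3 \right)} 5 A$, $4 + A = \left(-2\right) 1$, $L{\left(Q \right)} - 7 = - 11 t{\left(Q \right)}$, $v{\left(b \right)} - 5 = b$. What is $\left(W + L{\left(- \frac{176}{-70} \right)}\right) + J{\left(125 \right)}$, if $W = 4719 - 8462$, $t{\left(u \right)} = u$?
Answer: $- \frac{140128}{35} \approx -4003.7$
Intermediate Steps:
$W = -3743$
$v{\left(b \right)} = 5 + b$
$L{\left(Q \right)} = 7 - 11 Q$
$A = -6$ ($A = -4 - 2 = -6$)
$J{\left(j \right)} = -240$ ($J{\left(j \right)} = \left(5 + 3\right) 5 \left(-6\right) = 8 \cdot 5 \left(-6\right) = 40 \left(-6\right) = -240$)
$\left(W + L{\left(- \frac{176}{-70} \right)}\right) + J{\left(125 \right)} = \left(-3743 + \left(7 - 11 \left(- \frac{176}{-70}\right)\right)\right) - 240 = \left(-3743 + \left(7 - 11 \left(\left(-176\right) \left(- \frac{1}{70}\right)\right)\right)\right) - 240 = \left(-3743 + \left(7 - \frac{968}{35}\right)\right) - 240 = \left(-3743 - \frac{723}{35}\right) - 240 = - \frac{131728}{35} - 240 = - \frac{140128}{35}$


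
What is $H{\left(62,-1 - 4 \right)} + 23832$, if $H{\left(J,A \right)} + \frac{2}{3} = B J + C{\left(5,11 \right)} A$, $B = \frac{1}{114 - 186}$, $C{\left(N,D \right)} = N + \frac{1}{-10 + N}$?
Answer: $\frac{857033}{36} \approx 23806.0$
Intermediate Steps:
$B = - \frac{1}{72}$ ($B = \frac{1}{-72} = - \frac{1}{72} \approx -0.013889$)
$H{\left(J,A \right)} = - \frac{2}{3} - \frac{J}{72} + \frac{24 A}{5}$ ($H{\left(J,A \right)} = - \frac{2}{3} + \left(- \frac{J}{72} + \frac{1 + 5^{2} - 50}{-10 + 5} A\right) = - \frac{2}{3} + \left(- \frac{J}{72} + \frac{1 + 25 - 50}{-5} A\right) = - \frac{2}{3} + \left(- \frac{J}{72} + \left(- \frac{1}{5}\right) \left(-24\right) A\right) = - \frac{2}{3} + \left(- \frac{J}{72} + \frac{24 A}{5}\right) = - \frac{2}{3} - \frac{J}{72} + \frac{24 A}{5}$)
$H{\left(62,-1 - 4 \right)} + 23832 = \left(- \frac{2}{3} - \frac{31}{36} + \frac{24 \left(-1 - 4\right)}{5}\right) + 23832 = \left(- \frac{2}{3} - \frac{31}{36} + \frac{24}{5} \left(-5\right)\right) + 23832 = \left(- \frac{2}{3} - \frac{31}{36} - 24\right) + 23832 = - \frac{919}{36} + 23832 = \frac{857033}{36}$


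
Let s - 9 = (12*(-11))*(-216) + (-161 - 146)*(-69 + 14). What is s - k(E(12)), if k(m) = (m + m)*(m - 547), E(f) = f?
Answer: 58246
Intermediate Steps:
k(m) = 2*m*(-547 + m) (k(m) = (2*m)*(-547 + m) = 2*m*(-547 + m))
s = 45406 (s = 9 + ((12*(-11))*(-216) + (-161 - 146)*(-69 + 14)) = 9 + (-132*(-216) - 307*(-55)) = 9 + (28512 + 16885) = 9 + 45397 = 45406)
s - k(E(12)) = 45406 - 2*12*(-547 + 12) = 45406 - 2*12*(-535) = 45406 - 1*(-12840) = 45406 + 12840 = 58246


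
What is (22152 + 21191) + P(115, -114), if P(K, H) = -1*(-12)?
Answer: 43355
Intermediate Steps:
P(K, H) = 12
(22152 + 21191) + P(115, -114) = (22152 + 21191) + 12 = 43343 + 12 = 43355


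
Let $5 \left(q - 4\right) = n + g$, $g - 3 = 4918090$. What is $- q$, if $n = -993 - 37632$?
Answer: $- \frac{4879488}{5} \approx -9.759 \cdot 10^{5}$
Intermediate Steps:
$n = -38625$ ($n = -993 - 37632 = -38625$)
$g = 4918093$ ($g = 3 + 4918090 = 4918093$)
$q = \frac{4879488}{5}$ ($q = 4 + \frac{-38625 + 4918093}{5} = 4 + \frac{1}{5} \cdot 4879468 = 4 + \frac{4879468}{5} = \frac{4879488}{5} \approx 9.759 \cdot 10^{5}$)
$- q = \left(-1\right) \frac{4879488}{5} = - \frac{4879488}{5}$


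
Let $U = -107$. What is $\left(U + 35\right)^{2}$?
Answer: $5184$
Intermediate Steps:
$\left(U + 35\right)^{2} = \left(-107 + 35\right)^{2} = \left(-72\right)^{2} = 5184$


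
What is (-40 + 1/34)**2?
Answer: 1846881/1156 ≈ 1597.6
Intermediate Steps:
(-40 + 1/34)**2 = (-1359/34)**2 = 1846881/1156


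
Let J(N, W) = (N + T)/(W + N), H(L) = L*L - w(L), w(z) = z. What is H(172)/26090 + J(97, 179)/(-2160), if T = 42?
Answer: 1753063141/1555381440 ≈ 1.1271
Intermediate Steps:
H(L) = L**2 - L (H(L) = L*L - L = L**2 - L)
J(N, W) = (42 + N)/(N + W) (J(N, W) = (N + 42)/(W + N) = (42 + N)/(N + W))
H(172)/26090 + J(97, 179)/(-2160) = (172*(-1 + 172))/26090 + ((42 + 97)/(97 + 179))/(-2160) = (172*171)*(1/26090) + (139/276)*(-1/2160) = 29412*(1/26090) + ((1/276)*139)*(-1/2160) = 14706/13045 + (139/276)*(-1/2160) = 14706/13045 - 139/596160 = 1753063141/1555381440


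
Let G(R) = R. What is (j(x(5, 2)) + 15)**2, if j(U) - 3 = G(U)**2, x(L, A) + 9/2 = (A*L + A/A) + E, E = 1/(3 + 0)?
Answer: 5424241/1296 ≈ 4185.4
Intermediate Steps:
E = 1/3 ≈ 0.33333
x(L, A) = -19/6 + A*L (x(L, A) = -9/2 + ((A*L + A/A) + 1/3) = -9/2 + ((A*L + 1) + 1/3) = -9/2 + ((1 + A*L) + 1/3) = -9/2 + (4/3 + A*L) = -19/6 + A*L)
j(U) = 3 + U**2
(j(x(5, 2)) + 15)**2 = ((3 + (-19/6 + 2*5)**2) + 15)**2 = ((3 + (-19/6 + 10)**2) + 15)**2 = ((3 + (41/6)**2) + 15)**2 = ((3 + 1681/36) + 15)**2 = (1789/36 + 15)**2 = (2329/36)**2 = 5424241/1296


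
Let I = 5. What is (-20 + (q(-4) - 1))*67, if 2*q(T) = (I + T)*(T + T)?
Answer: -1675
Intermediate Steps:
q(T) = T*(5 + T) (q(T) = ((5 + T)*(T + T))/2 = ((5 + T)*(2*T))/2 = (2*T*(5 + T))/2 = T*(5 + T))
(-20 + (q(-4) - 1))*67 = (-20 + (-4*(5 - 4) - 1))*67 = (-20 + (-4*1 - 1))*67 = (-20 + (-4 - 1))*67 = (-20 - 5)*67 = -25*67 = -1675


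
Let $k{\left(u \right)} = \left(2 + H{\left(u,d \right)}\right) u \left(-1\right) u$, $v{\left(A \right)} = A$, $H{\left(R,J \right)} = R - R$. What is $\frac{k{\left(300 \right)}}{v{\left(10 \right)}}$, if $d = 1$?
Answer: $-18000$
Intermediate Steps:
$H{\left(R,J \right)} = 0$
$k{\left(u \right)} = - 2 u^{2}$ ($k{\left(u \right)} = \left(2 + 0\right) u \left(-1\right) u = 2 - u u = 2 \left(- u^{2}\right) = - 2 u^{2}$)
$\frac{k{\left(300 \right)}}{v{\left(10 \right)}} = \frac{\left(-2\right) 300^{2}}{10} = \left(-2\right) 90000 \cdot \frac{1}{10} = \left(-180000\right) \frac{1}{10} = -18000$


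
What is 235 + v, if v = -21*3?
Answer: 172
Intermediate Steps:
v = -63
235 + v = 235 - 63 = 172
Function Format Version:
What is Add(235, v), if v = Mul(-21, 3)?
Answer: 172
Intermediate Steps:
v = -63
Add(235, v) = Add(235, -63) = 172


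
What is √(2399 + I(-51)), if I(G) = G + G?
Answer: √2297 ≈ 47.927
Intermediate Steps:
I(G) = 2*G
√(2399 + I(-51)) = √(2399 + 2*(-51)) = √(2399 - 102) = √2297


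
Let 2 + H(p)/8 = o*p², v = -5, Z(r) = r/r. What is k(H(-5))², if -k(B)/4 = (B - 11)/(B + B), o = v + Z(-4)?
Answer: 683929/166464 ≈ 4.1086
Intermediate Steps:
Z(r) = 1
o = -4 (o = -5 + 1 = -4)
H(p) = -16 - 32*p² (H(p) = -16 + 8*(-4*p²) = -16 - 32*p²)
k(B) = -2*(-11 + B)/B (k(B) = -4*(B - 11)/(B + B) = -4*(-11 + B)/(2*B) = -4*(-11 + B)*1/(2*B) = -2*(-11 + B)/B)
k(H(-5))² = (-2 + 22/(-16 - 32*(-5)²))² = (-2 + 22/(-16 - 32*25))² = (-2 + 22/(-16 - 800))² = (-2 + 22/(-816))² = (-2 + 22*(-1/816))² = (-2 - 11/408)² = (-827/408)² = 683929/166464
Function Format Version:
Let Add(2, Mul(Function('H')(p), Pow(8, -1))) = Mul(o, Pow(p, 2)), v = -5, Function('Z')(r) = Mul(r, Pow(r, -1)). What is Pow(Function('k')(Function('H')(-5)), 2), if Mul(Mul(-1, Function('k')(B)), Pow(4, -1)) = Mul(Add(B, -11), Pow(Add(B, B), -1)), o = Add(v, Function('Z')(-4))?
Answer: Rational(683929, 166464) ≈ 4.1086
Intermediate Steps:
Function('Z')(r) = 1
o = -4 (o = Add(-5, 1) = -4)
Function('H')(p) = Add(-16, Mul(-32, Pow(p, 2))) (Function('H')(p) = Add(-16, Mul(8, Mul(-4, Pow(p, 2)))) = Add(-16, Mul(-32, Pow(p, 2))))
Function('k')(B) = Mul(-2, Pow(B, -1), Add(-11, B)) (Function('k')(B) = Mul(-4, Mul(Add(B, -11), Pow(Add(B, B), -1))) = Mul(-4, Mul(Add(-11, B), Pow(Mul(2, B), -1))) = Mul(-4, Mul(Add(-11, B), Mul(Rational(1, 2), Pow(B, -1)))) = Mul(-4, Mul(Rational(1, 2), Pow(B, -1), Add(-11, B))) = Mul(-2, Pow(B, -1), Add(-11, B)))
Pow(Function('k')(Function('H')(-5)), 2) = Pow(Add(-2, Mul(22, Pow(Add(-16, Mul(-32, Pow(-5, 2))), -1))), 2) = Pow(Add(-2, Mul(22, Pow(Add(-16, Mul(-32, 25)), -1))), 2) = Pow(Add(-2, Mul(22, Pow(Add(-16, -800), -1))), 2) = Pow(Add(-2, Mul(22, Pow(-816, -1))), 2) = Pow(Add(-2, Mul(22, Rational(-1, 816))), 2) = Pow(Add(-2, Rational(-11, 408)), 2) = Pow(Rational(-827, 408), 2) = Rational(683929, 166464)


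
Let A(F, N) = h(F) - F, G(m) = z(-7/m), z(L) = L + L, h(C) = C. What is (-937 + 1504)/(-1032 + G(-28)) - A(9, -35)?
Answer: -1134/2063 ≈ -0.54968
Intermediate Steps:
z(L) = 2*L
G(m) = -14/m (G(m) = 2*(-7/m) = -14/m)
A(F, N) = 0 (A(F, N) = F - F = 0)
(-937 + 1504)/(-1032 + G(-28)) - A(9, -35) = (-937 + 1504)/(-1032 - 14/(-28)) - 1*0 = 567/(-1032 - 14*(-1/28)) + 0 = 567/(-1032 + 1/2) + 0 = 567/(-2063/2) + 0 = 567*(-2/2063) + 0 = -1134/2063 + 0 = -1134/2063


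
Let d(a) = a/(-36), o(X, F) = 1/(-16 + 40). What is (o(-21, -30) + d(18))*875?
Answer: -9625/24 ≈ -401.04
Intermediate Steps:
o(X, F) = 1/24
d(a) = -a/36 (d(a) = a*(-1/36) = -a/36)
(o(-21, -30) + d(18))*875 = (1/24 - 1/36*18)*875 = (1/24 - ½)*875 = -11/24*875 = -9625/24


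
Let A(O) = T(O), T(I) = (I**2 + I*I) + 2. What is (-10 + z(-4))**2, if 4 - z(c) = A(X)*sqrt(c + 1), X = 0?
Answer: 24 + 24*I*sqrt(3) ≈ 24.0 + 41.569*I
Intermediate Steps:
T(I) = 2 + 2*I**2 (T(I) = (I**2 + I**2) + 2 = 2*I**2 + 2 = 2 + 2*I**2)
A(O) = 2 + 2*O**2
z(c) = 4 - 2*sqrt(1 + c) (z(c) = 4 - (2 + 2*0**2)*sqrt(c + 1) = 4 - (2 + 2*0)*sqrt(1 + c) = 4 - (2 + 0)*sqrt(1 + c) = 4 - 2*sqrt(1 + c))
(-10 + z(-4))**2 = (-10 + (4 - 2*sqrt(1 - 4)))**2 = (-10 + (4 - 2*I*sqrt(3)))**2 = (-6 - 2*I*sqrt(3))**2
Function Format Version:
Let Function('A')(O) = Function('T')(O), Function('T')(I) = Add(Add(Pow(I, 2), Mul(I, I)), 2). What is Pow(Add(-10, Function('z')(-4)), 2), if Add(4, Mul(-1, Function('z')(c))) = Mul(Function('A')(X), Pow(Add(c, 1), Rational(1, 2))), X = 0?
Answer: Add(24, Mul(24, I, Pow(3, Rational(1, 2)))) ≈ Add(24.000, Mul(41.569, I))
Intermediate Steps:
Function('T')(I) = Add(2, Mul(2, Pow(I, 2))) (Function('T')(I) = Add(Add(Pow(I, 2), Pow(I, 2)), 2) = Add(Mul(2, Pow(I, 2)), 2) = Add(2, Mul(2, Pow(I, 2))))
Function('A')(O) = Add(2, Mul(2, Pow(O, 2)))
Function('z')(c) = Add(4, Mul(-2, Pow(Add(1, c), Rational(1, 2)))) (Function('z')(c) = Add(4, Mul(-1, Mul(Add(2, Mul(2, Pow(0, 2))), Pow(Add(c, 1), Rational(1, 2))))) = Add(4, Mul(-1, Mul(Add(2, Mul(2, 0)), Pow(Add(1, c), Rational(1, 2))))) = Add(4, Mul(-1, Mul(Add(2, 0), Pow(Add(1, c), Rational(1, 2))))) = Add(4, Mul(-1, Mul(2, Pow(Add(1, c), Rational(1, 2))))) = Add(4, Mul(-2, Pow(Add(1, c), Rational(1, 2)))))
Pow(Add(-10, Function('z')(-4)), 2) = Pow(Add(-10, Add(4, Mul(-2, Pow(Add(1, -4), Rational(1, 2))))), 2) = Pow(Add(-10, Add(4, Mul(-2, Pow(-3, Rational(1, 2))))), 2) = Pow(Add(-10, Add(4, Mul(-2, Mul(I, Pow(3, Rational(1, 2)))))), 2) = Pow(Add(-10, Add(4, Mul(-2, I, Pow(3, Rational(1, 2))))), 2) = Pow(Add(-6, Mul(-2, I, Pow(3, Rational(1, 2)))), 2)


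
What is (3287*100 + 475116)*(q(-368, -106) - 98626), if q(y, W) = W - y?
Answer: -79066557024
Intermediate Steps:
(3287*100 + 475116)*(q(-368, -106) - 98626) = (3287*100 + 475116)*((-106 - 1*(-368)) - 98626) = (328700 + 475116)*((-106 + 368) - 98626) = 803816*(262 - 98626) = 803816*(-98364) = -79066557024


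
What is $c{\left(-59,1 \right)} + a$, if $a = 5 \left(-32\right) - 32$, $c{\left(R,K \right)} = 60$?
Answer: $-132$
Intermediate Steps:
$a = -192$ ($a = -160 - 32 = -192$)
$c{\left(-59,1 \right)} + a = 60 - 192 = -132$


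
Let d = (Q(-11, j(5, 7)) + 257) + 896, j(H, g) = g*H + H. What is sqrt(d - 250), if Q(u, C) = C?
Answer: sqrt(943) ≈ 30.708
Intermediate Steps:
j(H, g) = H + H*g (j(H, g) = H*g + H = H + H*g)
d = 1193 (d = (5*(1 + 7) + 257) + 896 = (5*8 + 257) + 896 = (40 + 257) + 896 = 297 + 896 = 1193)
sqrt(d - 250) = sqrt(1193 - 250) = sqrt(943)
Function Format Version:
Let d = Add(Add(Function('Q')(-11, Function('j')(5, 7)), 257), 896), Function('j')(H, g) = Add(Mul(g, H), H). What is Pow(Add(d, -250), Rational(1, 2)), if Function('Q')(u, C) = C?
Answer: Pow(943, Rational(1, 2)) ≈ 30.708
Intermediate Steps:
Function('j')(H, g) = Add(H, Mul(H, g)) (Function('j')(H, g) = Add(Mul(H, g), H) = Add(H, Mul(H, g)))
d = 1193 (d = Add(Add(Mul(5, Add(1, 7)), 257), 896) = Add(Add(Mul(5, 8), 257), 896) = Add(Add(40, 257), 896) = Add(297, 896) = 1193)
Pow(Add(d, -250), Rational(1, 2)) = Pow(Add(1193, -250), Rational(1, 2)) = Pow(943, Rational(1, 2))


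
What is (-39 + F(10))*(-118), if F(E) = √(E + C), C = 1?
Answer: 4602 - 118*√11 ≈ 4210.6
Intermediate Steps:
F(E) = √(1 + E) (F(E) = √(E + 1) = √(1 + E))
(-39 + F(10))*(-118) = (-39 + √(1 + 10))*(-118) = (-39 + √11)*(-118) = 4602 - 118*√11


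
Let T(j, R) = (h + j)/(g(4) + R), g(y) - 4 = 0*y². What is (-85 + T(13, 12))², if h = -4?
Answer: 1825201/256 ≈ 7129.7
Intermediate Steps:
g(y) = 4 (g(y) = 4 + 0*y² = 4 + 0 = 4)
T(j, R) = (-4 + j)/(4 + R)
(-85 + T(13, 12))² = (-85 + (-4 + 13)/(4 + 12))² = (-85 + 9/16)² = (-1351/16)² = 1825201/256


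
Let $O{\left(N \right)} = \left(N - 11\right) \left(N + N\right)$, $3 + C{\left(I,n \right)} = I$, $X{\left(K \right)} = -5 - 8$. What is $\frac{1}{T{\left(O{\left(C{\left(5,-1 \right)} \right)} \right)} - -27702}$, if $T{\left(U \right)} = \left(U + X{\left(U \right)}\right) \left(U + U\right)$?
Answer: $\frac{1}{31230} \approx 3.202 \cdot 10^{-5}$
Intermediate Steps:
$X{\left(K \right)} = -13$ ($X{\left(K \right)} = -5 - 8 = -13$)
$C{\left(I,n \right)} = -3 + I$
$O{\left(N \right)} = 2 N \left(-11 + N\right)$ ($O{\left(N \right)} = \left(-11 + N\right) 2 N = 2 N \left(-11 + N\right)$)
$T{\left(U \right)} = 2 U \left(-13 + U\right)$ ($T{\left(U \right)} = \left(U - 13\right) \left(U + U\right) = \left(-13 + U\right) 2 U = 2 U \left(-13 + U\right)$)
$\frac{1}{T{\left(O{\left(C{\left(5,-1 \right)} \right)} \right)} - -27702} = \frac{1}{2 \cdot 2 \left(-3 + 5\right) \left(-11 + \left(-3 + 5\right)\right) \left(-13 + 2 \left(-3 + 5\right) \left(-11 + \left(-3 + 5\right)\right)\right) - -27702} = \frac{1}{2 \cdot 2 \cdot 2 \left(-11 + 2\right) \left(-13 + 2 \cdot 2 \left(-11 + 2\right)\right) + 27702} = \frac{1}{2 \cdot 2 \cdot 2 \left(-9\right) \left(-13 + 2 \cdot 2 \left(-9\right)\right) + 27702} = \frac{1}{2 \left(-36\right) \left(-13 - 36\right) + 27702} = \frac{1}{2 \left(-36\right) \left(-49\right) + 27702} = \frac{1}{3528 + 27702} = \frac{1}{31230}$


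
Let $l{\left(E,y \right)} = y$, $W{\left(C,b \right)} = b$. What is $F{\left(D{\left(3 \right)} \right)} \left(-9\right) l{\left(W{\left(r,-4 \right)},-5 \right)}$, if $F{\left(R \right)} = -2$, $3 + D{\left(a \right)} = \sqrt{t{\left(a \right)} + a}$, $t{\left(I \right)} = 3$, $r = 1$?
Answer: $-90$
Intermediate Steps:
$D{\left(a \right)} = -3 + \sqrt{3 + a}$
$F{\left(D{\left(3 \right)} \right)} \left(-9\right) l{\left(W{\left(r,-4 \right)},-5 \right)} = \left(-2\right) \left(-9\right) \left(-5\right) = 18 \left(-5\right) = -90$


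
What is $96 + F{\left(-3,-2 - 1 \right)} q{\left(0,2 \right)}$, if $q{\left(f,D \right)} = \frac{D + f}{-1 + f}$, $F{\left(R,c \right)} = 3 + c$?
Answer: $96$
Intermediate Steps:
$q{\left(f,D \right)} = \frac{D + f}{-1 + f}$
$96 + F{\left(-3,-2 - 1 \right)} q{\left(0,2 \right)} = 96 + \left(3 - 3\right) \frac{2 + 0}{-1 + 0} = 96 + \left(3 - 3\right) \frac{1}{-1} \cdot 2 = 96 + \left(3 - 3\right) \left(\left(-1\right) 2\right) = 96 + 0 \left(-2\right) = 96 + 0 = 96$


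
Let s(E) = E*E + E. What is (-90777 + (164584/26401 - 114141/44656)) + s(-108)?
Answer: -93394296032813/1178963056 ≈ -79217.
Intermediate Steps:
s(E) = E + E² (s(E) = E² + E = E + E²)
(-90777 + (164584/26401 - 114141/44656)) + s(-108) = (-90777 + (164584/26401 - 114141/44656)) - 108*(1 - 108) = (-90777 + (164584*(1/26401) - 114141*1/44656)) - 108*(-107) = (-90777 + (164584/26401 - 114141/44656)) + 11556 = (-90777 + 4336226563/1178963056) + 11556 = -107018393107949/1178963056 + 11556 = -93394296032813/1178963056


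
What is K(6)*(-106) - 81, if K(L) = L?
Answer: -717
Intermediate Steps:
K(6)*(-106) - 81 = 6*(-106) - 81 = -636 - 81 = -717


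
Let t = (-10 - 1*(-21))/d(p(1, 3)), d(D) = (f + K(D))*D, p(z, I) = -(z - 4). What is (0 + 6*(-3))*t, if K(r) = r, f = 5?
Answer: -33/4 ≈ -8.2500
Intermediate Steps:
p(z, I) = 4 - z (p(z, I) = -(-4 + z) = 4 - z)
d(D) = D*(5 + D) (d(D) = (5 + D)*D = D*(5 + D))
t = 11/24 (t = (-10 - 1*(-21))/(((4 - 1*1)*(5 + (4 - 1*1)))) = (-10 + 21)/(((4 - 1)*(5 + (4 - 1)))) = 11/((3*(5 + 3))) = 11/((3*8)) = 11/24 ≈ 0.45833)
(0 + 6*(-3))*t = (0 + 6*(-3))*(11/24) = (0 - 18)*(11/24) = -18*11/24 = -33/4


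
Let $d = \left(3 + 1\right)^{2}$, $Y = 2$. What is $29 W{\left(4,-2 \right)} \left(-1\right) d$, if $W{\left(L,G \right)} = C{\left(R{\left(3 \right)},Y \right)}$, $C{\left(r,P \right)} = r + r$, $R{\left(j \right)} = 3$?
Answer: $-2784$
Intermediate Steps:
$C{\left(r,P \right)} = 2 r$
$W{\left(L,G \right)} = 6$ ($W{\left(L,G \right)} = 2 \cdot 3 = 6$)
$d = 16$ ($d = 4^{2} = 16$)
$29 W{\left(4,-2 \right)} \left(-1\right) d = 29 \cdot 6 \left(-1\right) 16 = 29 \left(-6\right) 16 = \left(-174\right) 16 = -2784$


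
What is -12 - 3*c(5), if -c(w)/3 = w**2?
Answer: 213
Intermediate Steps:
c(w) = -3*w**2
-12 - 3*c(5) = -12 - (-9)*5**2 = -12 - (-9)*25 = -12 - 3*(-75) = -12 + 225 = 213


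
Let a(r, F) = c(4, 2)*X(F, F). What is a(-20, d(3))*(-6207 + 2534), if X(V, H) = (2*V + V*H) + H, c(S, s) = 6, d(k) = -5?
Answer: -220380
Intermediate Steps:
X(V, H) = H + 2*V + H*V (X(V, H) = (2*V + H*V) + H = H + 2*V + H*V)
a(r, F) = 6*F² + 18*F (a(r, F) = 6*(F + 2*F + F*F) = 6*(F + 2*F + F²) = 6*(F² + 3*F) = 6*F² + 18*F)
a(-20, d(3))*(-6207 + 2534) = (6*(-5)*(3 - 5))*(-6207 + 2534) = (6*(-5)*(-2))*(-3673) = 60*(-3673) = -220380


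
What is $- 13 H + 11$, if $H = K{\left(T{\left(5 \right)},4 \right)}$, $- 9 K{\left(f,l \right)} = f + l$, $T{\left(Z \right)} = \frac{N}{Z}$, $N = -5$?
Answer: $\frac{46}{3} \approx 15.333$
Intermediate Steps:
$T{\left(Z \right)} = - \frac{5}{Z}$
$K{\left(f,l \right)} = - \frac{f}{9} - \frac{l}{9}$ ($K{\left(f,l \right)} = - \frac{f + l}{9} = - \frac{f}{9} - \frac{l}{9}$)
$H = - \frac{1}{3}$ ($H = - \frac{\left(-5\right) \frac{1}{5}}{9} - \frac{4}{9} = \left(- \frac{1}{9}\right) \left(-1\right) - \frac{4}{9} = \frac{1}{9} - \frac{4}{9} = - \frac{1}{3} \approx -0.33333$)
$- 13 H + 11 = \left(-13\right) \left(- \frac{1}{3}\right) + 11 = \frac{13}{3} + 11 = \frac{46}{3}$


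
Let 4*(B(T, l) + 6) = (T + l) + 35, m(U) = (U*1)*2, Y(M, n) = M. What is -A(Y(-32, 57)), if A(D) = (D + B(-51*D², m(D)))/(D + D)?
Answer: -52405/256 ≈ -204.71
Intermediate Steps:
m(U) = 2*U (m(U) = U*2 = 2*U)
B(T, l) = 11/4 + T/4 + l/4 (B(T, l) = -6 + ((T + l) + 35)/4 = -6 + (35 + T + l)/4 = -6 + (35/4 + T/4 + l/4) = 11/4 + T/4 + l/4)
A(D) = (11/4 - 51*D²/4 + 3*D/2)/(2*D) (A(D) = (D + (11/4 + (-51*D²)/4 + (2*D)/4))/(D + D) = (D + (11/4 - 51*D²/4 + D/2))/((2*D)) = (D + (11/4 + D/2 - 51*D²/4))*(1/(2*D)) = (11/4 - 51*D²/4 + 3*D/2)*(1/(2*D)) = (11/4 - 51*D²/4 + 3*D/2)/(2*D))
-A(Y(-32, 57)) = -(11 - 51*(-32)² + 6*(-32))/(8*(-32)) = -(-1)*(11 - 51*1024 - 192)/(8*32) = -(-1)*(11 - 52224 - 192)/(8*32) = -(-1)*(-52405)/(8*32) = -1*52405/256 = -52405/256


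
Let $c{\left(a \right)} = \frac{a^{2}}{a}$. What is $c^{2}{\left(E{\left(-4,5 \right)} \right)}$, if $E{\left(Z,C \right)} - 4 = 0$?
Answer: $16$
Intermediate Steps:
$E{\left(Z,C \right)} = 4$ ($E{\left(Z,C \right)} = 4 + 0 = 4$)
$c{\left(a \right)} = a$
$c^{2}{\left(E{\left(-4,5 \right)} \right)} = 4^{2} = 16$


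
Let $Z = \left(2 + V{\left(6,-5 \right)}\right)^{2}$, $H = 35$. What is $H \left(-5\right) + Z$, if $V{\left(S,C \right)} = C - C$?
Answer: $-171$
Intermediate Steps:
$V{\left(S,C \right)} = 0$
$Z = 4$ ($Z = \left(2 + 0\right)^{2} = 2^{2} = 4$)
$H \left(-5\right) + Z = 35 \left(-5\right) + 4 = -175 + 4 = -171$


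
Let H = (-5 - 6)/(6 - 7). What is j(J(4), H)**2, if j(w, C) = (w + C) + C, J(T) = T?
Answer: 676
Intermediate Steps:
H = 11 (H = -11/(-1) = -11*(-1) = 11)
j(w, C) = w + 2*C (j(w, C) = (C + w) + C = w + 2*C)
j(J(4), H)**2 = (4 + 2*11)**2 = (4 + 22)**2 = 26**2 = 676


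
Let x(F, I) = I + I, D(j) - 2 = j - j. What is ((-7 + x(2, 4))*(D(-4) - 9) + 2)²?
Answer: 25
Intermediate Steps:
D(j) = 2 (D(j) = 2 + (j - j) = 2 + 0 = 2)
x(F, I) = 2*I
((-7 + x(2, 4))*(D(-4) - 9) + 2)² = ((-7 + 2*4)*(2 - 9) + 2)² = ((-7 + 8)*(-7) + 2)² = (1*(-7) + 2)² = (-7 + 2)² = (-5)² = 25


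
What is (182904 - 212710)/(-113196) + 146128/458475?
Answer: 1678133941/2883196450 ≈ 0.58204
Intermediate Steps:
(182904 - 212710)/(-113196) + 146128/458475 = -29806*(-1/113196) + 146128*(1/458475) = 14903/56598 + 146128/458475 = 1678133941/2883196450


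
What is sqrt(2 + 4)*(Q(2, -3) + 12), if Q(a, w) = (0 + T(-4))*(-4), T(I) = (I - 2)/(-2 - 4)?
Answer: 8*sqrt(6) ≈ 19.596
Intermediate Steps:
T(I) = 1/3 - I/6 (T(I) = (-2 + I)/(-6) = (-2 + I)*(-1/6) = 1/3 - I/6)
Q(a, w) = -4 (Q(a, w) = (0 + (1/3 - 1/6*(-4)))*(-4) = (0 + (1/3 + 2/3))*(-4) = (0 + 1)*(-4) = 1*(-4) = -4)
sqrt(2 + 4)*(Q(2, -3) + 12) = sqrt(2 + 4)*(-4 + 12) = sqrt(6)*8 = 8*sqrt(6)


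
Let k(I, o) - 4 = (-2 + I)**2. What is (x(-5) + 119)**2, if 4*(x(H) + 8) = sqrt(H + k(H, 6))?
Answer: (111 + sqrt(3))**2 ≈ 12709.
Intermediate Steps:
k(I, o) = 4 + (-2 + I)**2
x(H) = -8 + sqrt(4 + H + (-2 + H)**2)/4 (x(H) = -8 + sqrt(H + (4 + (-2 + H)**2))/4 = -8 + sqrt(4 + H + (-2 + H)**2)/4)
(x(-5) + 119)**2 = ((-8 + sqrt(4 - 5 + (-2 - 5)**2)/4) + 119)**2 = ((-8 + sqrt(4 - 5 + (-7)**2)/4) + 119)**2 = ((-8 + sqrt(4 - 5 + 49)/4) + 119)**2 = ((-8 + sqrt(48)/4) + 119)**2 = ((-8 + (4*sqrt(3))/4) + 119)**2 = ((-8 + sqrt(3)) + 119)**2 = (111 + sqrt(3))**2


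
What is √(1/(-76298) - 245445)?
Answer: I*√1428829793294078/76298 ≈ 495.42*I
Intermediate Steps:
√(1/(-76298) - 245445) = √(-1/76298 - 245445) = √(-18726962611/76298) = I*√1428829793294078/76298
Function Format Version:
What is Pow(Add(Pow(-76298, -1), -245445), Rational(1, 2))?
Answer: Mul(Rational(1, 76298), I, Pow(1428829793294078, Rational(1, 2))) ≈ Mul(495.42, I)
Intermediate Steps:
Pow(Add(Pow(-76298, -1), -245445), Rational(1, 2)) = Pow(Add(Rational(-1, 76298), -245445), Rational(1, 2)) = Pow(Rational(-18726962611, 76298), Rational(1, 2)) = Mul(Rational(1, 76298), I, Pow(1428829793294078, Rational(1, 2)))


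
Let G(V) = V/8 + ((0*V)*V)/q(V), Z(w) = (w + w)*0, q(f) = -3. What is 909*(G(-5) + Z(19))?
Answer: -4545/8 ≈ -568.13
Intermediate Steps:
Z(w) = 0 (Z(w) = (2*w)*0 = 0)
G(V) = V/8 (G(V) = V/8 + ((0*V)*V)/(-3) = V*(⅛) + (0*V)*(-⅓) = V/8 + 0*(-⅓) = V/8 + 0 = V/8)
909*(G(-5) + Z(19)) = 909*((⅛)*(-5) + 0) = 909*(-5/8 + 0) = 909*(-5/8) = -4545/8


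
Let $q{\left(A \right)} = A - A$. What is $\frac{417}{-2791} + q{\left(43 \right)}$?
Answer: $- \frac{417}{2791} \approx -0.14941$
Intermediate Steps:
$q{\left(A \right)} = 0$
$\frac{417}{-2791} + q{\left(43 \right)} = \frac{417}{-2791} + 0 = 417 \left(- \frac{1}{2791}\right) + 0 = - \frac{417}{2791} + 0 = - \frac{417}{2791}$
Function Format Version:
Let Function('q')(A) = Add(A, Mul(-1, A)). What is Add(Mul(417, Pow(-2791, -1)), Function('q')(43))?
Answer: Rational(-417, 2791) ≈ -0.14941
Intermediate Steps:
Function('q')(A) = 0
Add(Mul(417, Pow(-2791, -1)), Function('q')(43)) = Add(Mul(417, Pow(-2791, -1)), 0) = Add(Mul(417, Rational(-1, 2791)), 0) = Add(Rational(-417, 2791), 0) = Rational(-417, 2791)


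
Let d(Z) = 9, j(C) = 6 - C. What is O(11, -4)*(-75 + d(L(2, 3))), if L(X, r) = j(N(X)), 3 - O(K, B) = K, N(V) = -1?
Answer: 528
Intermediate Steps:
O(K, B) = 3 - K
L(X, r) = 7 (L(X, r) = 6 - 1*(-1) = 6 + 1 = 7)
O(11, -4)*(-75 + d(L(2, 3))) = (3 - 1*11)*(-75 + 9) = (3 - 11)*(-66) = -8*(-66) = 528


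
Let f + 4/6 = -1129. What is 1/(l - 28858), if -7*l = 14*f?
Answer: -3/79796 ≈ -3.7596e-5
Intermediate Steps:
f = -3389/3 (f = -2/3 - 1129 = -3389/3 ≈ -1129.7)
l = 6778/3 (l = -2*(-3389)/3 = -1/7*(-47446/3) = 6778/3 ≈ 2259.3)
1/(l - 28858) = 1/(6778/3 - 28858) = 1/(-79796/3) = -3/79796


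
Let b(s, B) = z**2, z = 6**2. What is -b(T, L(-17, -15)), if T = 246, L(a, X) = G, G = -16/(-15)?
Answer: -1296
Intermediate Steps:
G = 16/15 (G = -16*(-1/15) = 16/15 ≈ 1.0667)
z = 36
L(a, X) = 16/15
b(s, B) = 1296 (b(s, B) = 36**2 = 1296)
-b(T, L(-17, -15)) = -1*1296 = -1296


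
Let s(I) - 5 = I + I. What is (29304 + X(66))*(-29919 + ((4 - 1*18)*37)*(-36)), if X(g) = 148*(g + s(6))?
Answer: -468738348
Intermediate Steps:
s(I) = 5 + 2*I (s(I) = 5 + (I + I) = 5 + 2*I)
X(g) = 2516 + 148*g (X(g) = 148*(g + (5 + 2*6)) = 148*(g + (5 + 12)) = 148*(g + 17) = 148*(17 + g) = 2516 + 148*g)
(29304 + X(66))*(-29919 + ((4 - 1*18)*37)*(-36)) = (29304 + (2516 + 148*66))*(-29919 + ((4 - 1*18)*37)*(-36)) = (29304 + (2516 + 9768))*(-29919 + ((4 - 18)*37)*(-36)) = (29304 + 12284)*(-29919 - 14*37*(-36)) = 41588*(-29919 - 518*(-36)) = 41588*(-29919 + 18648) = 41588*(-11271) = -468738348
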